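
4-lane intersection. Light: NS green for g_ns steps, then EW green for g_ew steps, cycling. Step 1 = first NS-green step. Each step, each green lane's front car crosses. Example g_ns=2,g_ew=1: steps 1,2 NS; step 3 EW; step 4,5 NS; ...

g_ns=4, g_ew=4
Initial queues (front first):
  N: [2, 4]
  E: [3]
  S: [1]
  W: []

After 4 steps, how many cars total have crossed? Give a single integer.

Answer: 3

Derivation:
Step 1 [NS]: N:car2-GO,E:wait,S:car1-GO,W:wait | queues: N=1 E=1 S=0 W=0
Step 2 [NS]: N:car4-GO,E:wait,S:empty,W:wait | queues: N=0 E=1 S=0 W=0
Step 3 [NS]: N:empty,E:wait,S:empty,W:wait | queues: N=0 E=1 S=0 W=0
Step 4 [NS]: N:empty,E:wait,S:empty,W:wait | queues: N=0 E=1 S=0 W=0
Cars crossed by step 4: 3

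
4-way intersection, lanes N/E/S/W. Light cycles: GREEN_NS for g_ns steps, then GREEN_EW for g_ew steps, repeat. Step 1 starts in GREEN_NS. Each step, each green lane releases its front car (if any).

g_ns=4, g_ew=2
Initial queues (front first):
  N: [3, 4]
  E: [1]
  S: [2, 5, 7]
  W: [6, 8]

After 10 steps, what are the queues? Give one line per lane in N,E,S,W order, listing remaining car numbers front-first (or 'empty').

Step 1 [NS]: N:car3-GO,E:wait,S:car2-GO,W:wait | queues: N=1 E=1 S=2 W=2
Step 2 [NS]: N:car4-GO,E:wait,S:car5-GO,W:wait | queues: N=0 E=1 S=1 W=2
Step 3 [NS]: N:empty,E:wait,S:car7-GO,W:wait | queues: N=0 E=1 S=0 W=2
Step 4 [NS]: N:empty,E:wait,S:empty,W:wait | queues: N=0 E=1 S=0 W=2
Step 5 [EW]: N:wait,E:car1-GO,S:wait,W:car6-GO | queues: N=0 E=0 S=0 W=1
Step 6 [EW]: N:wait,E:empty,S:wait,W:car8-GO | queues: N=0 E=0 S=0 W=0

N: empty
E: empty
S: empty
W: empty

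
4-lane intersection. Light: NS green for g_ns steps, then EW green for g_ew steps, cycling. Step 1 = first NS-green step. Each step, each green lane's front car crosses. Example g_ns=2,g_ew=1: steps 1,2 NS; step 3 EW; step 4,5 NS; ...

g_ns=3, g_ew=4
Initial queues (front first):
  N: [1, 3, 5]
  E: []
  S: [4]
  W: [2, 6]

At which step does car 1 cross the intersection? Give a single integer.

Step 1 [NS]: N:car1-GO,E:wait,S:car4-GO,W:wait | queues: N=2 E=0 S=0 W=2
Step 2 [NS]: N:car3-GO,E:wait,S:empty,W:wait | queues: N=1 E=0 S=0 W=2
Step 3 [NS]: N:car5-GO,E:wait,S:empty,W:wait | queues: N=0 E=0 S=0 W=2
Step 4 [EW]: N:wait,E:empty,S:wait,W:car2-GO | queues: N=0 E=0 S=0 W=1
Step 5 [EW]: N:wait,E:empty,S:wait,W:car6-GO | queues: N=0 E=0 S=0 W=0
Car 1 crosses at step 1

1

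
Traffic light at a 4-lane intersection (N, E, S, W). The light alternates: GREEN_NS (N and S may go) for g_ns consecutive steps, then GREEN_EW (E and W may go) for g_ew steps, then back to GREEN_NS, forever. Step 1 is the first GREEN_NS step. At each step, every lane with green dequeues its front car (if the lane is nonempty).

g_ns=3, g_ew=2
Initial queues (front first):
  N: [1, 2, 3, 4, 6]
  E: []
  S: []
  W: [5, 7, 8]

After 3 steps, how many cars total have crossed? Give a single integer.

Step 1 [NS]: N:car1-GO,E:wait,S:empty,W:wait | queues: N=4 E=0 S=0 W=3
Step 2 [NS]: N:car2-GO,E:wait,S:empty,W:wait | queues: N=3 E=0 S=0 W=3
Step 3 [NS]: N:car3-GO,E:wait,S:empty,W:wait | queues: N=2 E=0 S=0 W=3
Cars crossed by step 3: 3

Answer: 3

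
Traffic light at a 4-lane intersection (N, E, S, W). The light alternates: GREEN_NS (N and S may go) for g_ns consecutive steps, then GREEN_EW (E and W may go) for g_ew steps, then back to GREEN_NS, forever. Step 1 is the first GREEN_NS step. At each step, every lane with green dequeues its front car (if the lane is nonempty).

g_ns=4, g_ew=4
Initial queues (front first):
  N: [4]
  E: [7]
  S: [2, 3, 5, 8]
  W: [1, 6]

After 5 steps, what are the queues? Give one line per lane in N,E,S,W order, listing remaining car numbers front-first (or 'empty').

Step 1 [NS]: N:car4-GO,E:wait,S:car2-GO,W:wait | queues: N=0 E=1 S=3 W=2
Step 2 [NS]: N:empty,E:wait,S:car3-GO,W:wait | queues: N=0 E=1 S=2 W=2
Step 3 [NS]: N:empty,E:wait,S:car5-GO,W:wait | queues: N=0 E=1 S=1 W=2
Step 4 [NS]: N:empty,E:wait,S:car8-GO,W:wait | queues: N=0 E=1 S=0 W=2
Step 5 [EW]: N:wait,E:car7-GO,S:wait,W:car1-GO | queues: N=0 E=0 S=0 W=1

N: empty
E: empty
S: empty
W: 6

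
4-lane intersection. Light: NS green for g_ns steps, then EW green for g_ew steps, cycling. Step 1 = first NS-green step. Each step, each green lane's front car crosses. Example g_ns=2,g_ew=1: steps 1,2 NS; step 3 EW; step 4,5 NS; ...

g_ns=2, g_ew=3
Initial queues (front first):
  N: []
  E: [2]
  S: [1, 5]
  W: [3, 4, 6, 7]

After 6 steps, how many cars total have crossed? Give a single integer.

Step 1 [NS]: N:empty,E:wait,S:car1-GO,W:wait | queues: N=0 E=1 S=1 W=4
Step 2 [NS]: N:empty,E:wait,S:car5-GO,W:wait | queues: N=0 E=1 S=0 W=4
Step 3 [EW]: N:wait,E:car2-GO,S:wait,W:car3-GO | queues: N=0 E=0 S=0 W=3
Step 4 [EW]: N:wait,E:empty,S:wait,W:car4-GO | queues: N=0 E=0 S=0 W=2
Step 5 [EW]: N:wait,E:empty,S:wait,W:car6-GO | queues: N=0 E=0 S=0 W=1
Step 6 [NS]: N:empty,E:wait,S:empty,W:wait | queues: N=0 E=0 S=0 W=1
Cars crossed by step 6: 6

Answer: 6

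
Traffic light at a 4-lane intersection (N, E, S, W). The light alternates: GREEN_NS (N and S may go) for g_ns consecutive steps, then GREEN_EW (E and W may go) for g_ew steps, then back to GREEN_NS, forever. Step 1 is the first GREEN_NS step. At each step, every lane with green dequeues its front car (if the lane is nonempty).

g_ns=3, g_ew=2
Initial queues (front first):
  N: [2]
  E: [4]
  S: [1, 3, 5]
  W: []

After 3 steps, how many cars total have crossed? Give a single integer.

Step 1 [NS]: N:car2-GO,E:wait,S:car1-GO,W:wait | queues: N=0 E=1 S=2 W=0
Step 2 [NS]: N:empty,E:wait,S:car3-GO,W:wait | queues: N=0 E=1 S=1 W=0
Step 3 [NS]: N:empty,E:wait,S:car5-GO,W:wait | queues: N=0 E=1 S=0 W=0
Cars crossed by step 3: 4

Answer: 4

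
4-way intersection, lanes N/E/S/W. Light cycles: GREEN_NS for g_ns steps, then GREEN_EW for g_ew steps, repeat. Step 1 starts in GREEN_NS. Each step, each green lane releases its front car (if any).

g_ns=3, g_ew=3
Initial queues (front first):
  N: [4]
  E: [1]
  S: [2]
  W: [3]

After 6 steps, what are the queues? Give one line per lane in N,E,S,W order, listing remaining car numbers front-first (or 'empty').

Step 1 [NS]: N:car4-GO,E:wait,S:car2-GO,W:wait | queues: N=0 E=1 S=0 W=1
Step 2 [NS]: N:empty,E:wait,S:empty,W:wait | queues: N=0 E=1 S=0 W=1
Step 3 [NS]: N:empty,E:wait,S:empty,W:wait | queues: N=0 E=1 S=0 W=1
Step 4 [EW]: N:wait,E:car1-GO,S:wait,W:car3-GO | queues: N=0 E=0 S=0 W=0

N: empty
E: empty
S: empty
W: empty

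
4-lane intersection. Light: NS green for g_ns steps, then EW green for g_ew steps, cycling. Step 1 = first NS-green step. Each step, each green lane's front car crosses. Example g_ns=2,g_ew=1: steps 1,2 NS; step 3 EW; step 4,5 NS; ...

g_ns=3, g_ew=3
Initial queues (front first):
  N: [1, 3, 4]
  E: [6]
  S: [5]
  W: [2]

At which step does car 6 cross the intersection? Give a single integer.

Step 1 [NS]: N:car1-GO,E:wait,S:car5-GO,W:wait | queues: N=2 E=1 S=0 W=1
Step 2 [NS]: N:car3-GO,E:wait,S:empty,W:wait | queues: N=1 E=1 S=0 W=1
Step 3 [NS]: N:car4-GO,E:wait,S:empty,W:wait | queues: N=0 E=1 S=0 W=1
Step 4 [EW]: N:wait,E:car6-GO,S:wait,W:car2-GO | queues: N=0 E=0 S=0 W=0
Car 6 crosses at step 4

4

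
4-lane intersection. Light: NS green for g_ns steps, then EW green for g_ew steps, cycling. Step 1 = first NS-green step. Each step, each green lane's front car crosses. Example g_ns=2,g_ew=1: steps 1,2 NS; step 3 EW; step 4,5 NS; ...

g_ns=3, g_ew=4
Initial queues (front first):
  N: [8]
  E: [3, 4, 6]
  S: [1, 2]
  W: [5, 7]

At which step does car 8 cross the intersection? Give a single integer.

Step 1 [NS]: N:car8-GO,E:wait,S:car1-GO,W:wait | queues: N=0 E=3 S=1 W=2
Step 2 [NS]: N:empty,E:wait,S:car2-GO,W:wait | queues: N=0 E=3 S=0 W=2
Step 3 [NS]: N:empty,E:wait,S:empty,W:wait | queues: N=0 E=3 S=0 W=2
Step 4 [EW]: N:wait,E:car3-GO,S:wait,W:car5-GO | queues: N=0 E=2 S=0 W=1
Step 5 [EW]: N:wait,E:car4-GO,S:wait,W:car7-GO | queues: N=0 E=1 S=0 W=0
Step 6 [EW]: N:wait,E:car6-GO,S:wait,W:empty | queues: N=0 E=0 S=0 W=0
Car 8 crosses at step 1

1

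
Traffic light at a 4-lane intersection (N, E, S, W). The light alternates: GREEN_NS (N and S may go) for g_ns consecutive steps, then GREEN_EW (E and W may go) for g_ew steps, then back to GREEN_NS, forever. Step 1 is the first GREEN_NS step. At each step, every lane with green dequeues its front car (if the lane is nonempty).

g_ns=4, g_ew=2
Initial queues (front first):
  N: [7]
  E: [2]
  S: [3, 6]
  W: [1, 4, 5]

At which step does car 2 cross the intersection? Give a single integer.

Step 1 [NS]: N:car7-GO,E:wait,S:car3-GO,W:wait | queues: N=0 E=1 S=1 W=3
Step 2 [NS]: N:empty,E:wait,S:car6-GO,W:wait | queues: N=0 E=1 S=0 W=3
Step 3 [NS]: N:empty,E:wait,S:empty,W:wait | queues: N=0 E=1 S=0 W=3
Step 4 [NS]: N:empty,E:wait,S:empty,W:wait | queues: N=0 E=1 S=0 W=3
Step 5 [EW]: N:wait,E:car2-GO,S:wait,W:car1-GO | queues: N=0 E=0 S=0 W=2
Step 6 [EW]: N:wait,E:empty,S:wait,W:car4-GO | queues: N=0 E=0 S=0 W=1
Step 7 [NS]: N:empty,E:wait,S:empty,W:wait | queues: N=0 E=0 S=0 W=1
Step 8 [NS]: N:empty,E:wait,S:empty,W:wait | queues: N=0 E=0 S=0 W=1
Step 9 [NS]: N:empty,E:wait,S:empty,W:wait | queues: N=0 E=0 S=0 W=1
Step 10 [NS]: N:empty,E:wait,S:empty,W:wait | queues: N=0 E=0 S=0 W=1
Step 11 [EW]: N:wait,E:empty,S:wait,W:car5-GO | queues: N=0 E=0 S=0 W=0
Car 2 crosses at step 5

5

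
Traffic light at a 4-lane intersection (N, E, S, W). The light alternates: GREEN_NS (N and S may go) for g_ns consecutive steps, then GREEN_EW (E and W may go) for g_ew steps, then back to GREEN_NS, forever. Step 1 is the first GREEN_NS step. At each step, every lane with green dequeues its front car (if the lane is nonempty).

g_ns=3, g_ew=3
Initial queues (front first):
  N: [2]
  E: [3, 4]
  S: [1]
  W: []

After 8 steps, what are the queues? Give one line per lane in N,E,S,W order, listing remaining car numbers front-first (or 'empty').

Step 1 [NS]: N:car2-GO,E:wait,S:car1-GO,W:wait | queues: N=0 E=2 S=0 W=0
Step 2 [NS]: N:empty,E:wait,S:empty,W:wait | queues: N=0 E=2 S=0 W=0
Step 3 [NS]: N:empty,E:wait,S:empty,W:wait | queues: N=0 E=2 S=0 W=0
Step 4 [EW]: N:wait,E:car3-GO,S:wait,W:empty | queues: N=0 E=1 S=0 W=0
Step 5 [EW]: N:wait,E:car4-GO,S:wait,W:empty | queues: N=0 E=0 S=0 W=0

N: empty
E: empty
S: empty
W: empty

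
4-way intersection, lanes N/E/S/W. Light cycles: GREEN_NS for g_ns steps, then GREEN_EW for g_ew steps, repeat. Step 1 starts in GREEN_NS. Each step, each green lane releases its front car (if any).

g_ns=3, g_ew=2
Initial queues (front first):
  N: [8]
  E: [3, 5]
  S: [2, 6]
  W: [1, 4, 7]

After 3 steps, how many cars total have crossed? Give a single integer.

Step 1 [NS]: N:car8-GO,E:wait,S:car2-GO,W:wait | queues: N=0 E=2 S=1 W=3
Step 2 [NS]: N:empty,E:wait,S:car6-GO,W:wait | queues: N=0 E=2 S=0 W=3
Step 3 [NS]: N:empty,E:wait,S:empty,W:wait | queues: N=0 E=2 S=0 W=3
Cars crossed by step 3: 3

Answer: 3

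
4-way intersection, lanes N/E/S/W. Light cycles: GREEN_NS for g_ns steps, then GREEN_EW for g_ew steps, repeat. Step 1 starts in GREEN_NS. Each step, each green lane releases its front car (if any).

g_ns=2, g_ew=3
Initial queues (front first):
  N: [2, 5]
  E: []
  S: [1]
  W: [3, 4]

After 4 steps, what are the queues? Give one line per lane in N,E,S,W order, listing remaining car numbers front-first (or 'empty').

Step 1 [NS]: N:car2-GO,E:wait,S:car1-GO,W:wait | queues: N=1 E=0 S=0 W=2
Step 2 [NS]: N:car5-GO,E:wait,S:empty,W:wait | queues: N=0 E=0 S=0 W=2
Step 3 [EW]: N:wait,E:empty,S:wait,W:car3-GO | queues: N=0 E=0 S=0 W=1
Step 4 [EW]: N:wait,E:empty,S:wait,W:car4-GO | queues: N=0 E=0 S=0 W=0

N: empty
E: empty
S: empty
W: empty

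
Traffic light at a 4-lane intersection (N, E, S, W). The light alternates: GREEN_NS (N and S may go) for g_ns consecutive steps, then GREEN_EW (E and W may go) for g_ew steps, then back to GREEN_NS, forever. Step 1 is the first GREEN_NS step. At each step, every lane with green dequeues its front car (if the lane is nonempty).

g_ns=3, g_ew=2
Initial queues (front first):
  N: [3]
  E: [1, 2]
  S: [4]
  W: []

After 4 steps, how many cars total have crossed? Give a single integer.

Answer: 3

Derivation:
Step 1 [NS]: N:car3-GO,E:wait,S:car4-GO,W:wait | queues: N=0 E=2 S=0 W=0
Step 2 [NS]: N:empty,E:wait,S:empty,W:wait | queues: N=0 E=2 S=0 W=0
Step 3 [NS]: N:empty,E:wait,S:empty,W:wait | queues: N=0 E=2 S=0 W=0
Step 4 [EW]: N:wait,E:car1-GO,S:wait,W:empty | queues: N=0 E=1 S=0 W=0
Cars crossed by step 4: 3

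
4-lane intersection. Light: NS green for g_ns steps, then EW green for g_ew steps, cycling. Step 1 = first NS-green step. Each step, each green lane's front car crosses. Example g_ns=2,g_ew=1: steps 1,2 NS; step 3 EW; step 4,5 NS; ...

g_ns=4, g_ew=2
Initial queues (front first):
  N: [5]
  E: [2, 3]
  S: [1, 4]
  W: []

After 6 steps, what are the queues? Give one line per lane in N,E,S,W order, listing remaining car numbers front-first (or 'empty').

Step 1 [NS]: N:car5-GO,E:wait,S:car1-GO,W:wait | queues: N=0 E=2 S=1 W=0
Step 2 [NS]: N:empty,E:wait,S:car4-GO,W:wait | queues: N=0 E=2 S=0 W=0
Step 3 [NS]: N:empty,E:wait,S:empty,W:wait | queues: N=0 E=2 S=0 W=0
Step 4 [NS]: N:empty,E:wait,S:empty,W:wait | queues: N=0 E=2 S=0 W=0
Step 5 [EW]: N:wait,E:car2-GO,S:wait,W:empty | queues: N=0 E=1 S=0 W=0
Step 6 [EW]: N:wait,E:car3-GO,S:wait,W:empty | queues: N=0 E=0 S=0 W=0

N: empty
E: empty
S: empty
W: empty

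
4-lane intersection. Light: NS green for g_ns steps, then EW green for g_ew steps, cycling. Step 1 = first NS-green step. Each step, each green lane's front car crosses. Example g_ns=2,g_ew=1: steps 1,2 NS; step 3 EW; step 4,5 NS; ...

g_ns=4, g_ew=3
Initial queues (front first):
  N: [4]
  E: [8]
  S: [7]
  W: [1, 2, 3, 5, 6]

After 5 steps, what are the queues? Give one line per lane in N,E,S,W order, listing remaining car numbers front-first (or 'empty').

Step 1 [NS]: N:car4-GO,E:wait,S:car7-GO,W:wait | queues: N=0 E=1 S=0 W=5
Step 2 [NS]: N:empty,E:wait,S:empty,W:wait | queues: N=0 E=1 S=0 W=5
Step 3 [NS]: N:empty,E:wait,S:empty,W:wait | queues: N=0 E=1 S=0 W=5
Step 4 [NS]: N:empty,E:wait,S:empty,W:wait | queues: N=0 E=1 S=0 W=5
Step 5 [EW]: N:wait,E:car8-GO,S:wait,W:car1-GO | queues: N=0 E=0 S=0 W=4

N: empty
E: empty
S: empty
W: 2 3 5 6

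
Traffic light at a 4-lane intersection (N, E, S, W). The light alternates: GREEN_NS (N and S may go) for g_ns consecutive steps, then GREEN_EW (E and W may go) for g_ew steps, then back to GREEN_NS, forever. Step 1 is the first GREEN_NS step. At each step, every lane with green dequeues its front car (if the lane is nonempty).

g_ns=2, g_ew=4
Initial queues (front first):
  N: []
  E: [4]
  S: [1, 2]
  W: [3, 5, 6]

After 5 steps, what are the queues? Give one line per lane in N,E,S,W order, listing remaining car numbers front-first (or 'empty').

Step 1 [NS]: N:empty,E:wait,S:car1-GO,W:wait | queues: N=0 E=1 S=1 W=3
Step 2 [NS]: N:empty,E:wait,S:car2-GO,W:wait | queues: N=0 E=1 S=0 W=3
Step 3 [EW]: N:wait,E:car4-GO,S:wait,W:car3-GO | queues: N=0 E=0 S=0 W=2
Step 4 [EW]: N:wait,E:empty,S:wait,W:car5-GO | queues: N=0 E=0 S=0 W=1
Step 5 [EW]: N:wait,E:empty,S:wait,W:car6-GO | queues: N=0 E=0 S=0 W=0

N: empty
E: empty
S: empty
W: empty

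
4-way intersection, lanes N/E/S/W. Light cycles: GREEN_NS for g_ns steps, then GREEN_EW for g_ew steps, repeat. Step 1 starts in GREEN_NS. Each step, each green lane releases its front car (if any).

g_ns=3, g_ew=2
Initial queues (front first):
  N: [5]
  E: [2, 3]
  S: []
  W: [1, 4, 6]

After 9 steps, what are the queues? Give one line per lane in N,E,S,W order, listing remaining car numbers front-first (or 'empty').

Step 1 [NS]: N:car5-GO,E:wait,S:empty,W:wait | queues: N=0 E=2 S=0 W=3
Step 2 [NS]: N:empty,E:wait,S:empty,W:wait | queues: N=0 E=2 S=0 W=3
Step 3 [NS]: N:empty,E:wait,S:empty,W:wait | queues: N=0 E=2 S=0 W=3
Step 4 [EW]: N:wait,E:car2-GO,S:wait,W:car1-GO | queues: N=0 E=1 S=0 W=2
Step 5 [EW]: N:wait,E:car3-GO,S:wait,W:car4-GO | queues: N=0 E=0 S=0 W=1
Step 6 [NS]: N:empty,E:wait,S:empty,W:wait | queues: N=0 E=0 S=0 W=1
Step 7 [NS]: N:empty,E:wait,S:empty,W:wait | queues: N=0 E=0 S=0 W=1
Step 8 [NS]: N:empty,E:wait,S:empty,W:wait | queues: N=0 E=0 S=0 W=1
Step 9 [EW]: N:wait,E:empty,S:wait,W:car6-GO | queues: N=0 E=0 S=0 W=0

N: empty
E: empty
S: empty
W: empty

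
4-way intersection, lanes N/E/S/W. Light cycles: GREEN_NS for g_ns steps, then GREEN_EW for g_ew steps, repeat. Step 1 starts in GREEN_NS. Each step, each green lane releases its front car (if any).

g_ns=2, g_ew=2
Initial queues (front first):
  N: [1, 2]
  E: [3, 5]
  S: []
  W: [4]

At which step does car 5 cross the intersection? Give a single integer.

Step 1 [NS]: N:car1-GO,E:wait,S:empty,W:wait | queues: N=1 E=2 S=0 W=1
Step 2 [NS]: N:car2-GO,E:wait,S:empty,W:wait | queues: N=0 E=2 S=0 W=1
Step 3 [EW]: N:wait,E:car3-GO,S:wait,W:car4-GO | queues: N=0 E=1 S=0 W=0
Step 4 [EW]: N:wait,E:car5-GO,S:wait,W:empty | queues: N=0 E=0 S=0 W=0
Car 5 crosses at step 4

4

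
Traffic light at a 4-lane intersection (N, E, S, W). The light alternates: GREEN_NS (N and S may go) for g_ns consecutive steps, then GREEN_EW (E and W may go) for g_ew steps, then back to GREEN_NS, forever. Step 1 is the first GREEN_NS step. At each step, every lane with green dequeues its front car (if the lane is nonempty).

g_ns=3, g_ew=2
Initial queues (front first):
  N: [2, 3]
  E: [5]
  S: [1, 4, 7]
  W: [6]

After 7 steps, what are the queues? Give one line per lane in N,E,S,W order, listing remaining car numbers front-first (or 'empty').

Step 1 [NS]: N:car2-GO,E:wait,S:car1-GO,W:wait | queues: N=1 E=1 S=2 W=1
Step 2 [NS]: N:car3-GO,E:wait,S:car4-GO,W:wait | queues: N=0 E=1 S=1 W=1
Step 3 [NS]: N:empty,E:wait,S:car7-GO,W:wait | queues: N=0 E=1 S=0 W=1
Step 4 [EW]: N:wait,E:car5-GO,S:wait,W:car6-GO | queues: N=0 E=0 S=0 W=0

N: empty
E: empty
S: empty
W: empty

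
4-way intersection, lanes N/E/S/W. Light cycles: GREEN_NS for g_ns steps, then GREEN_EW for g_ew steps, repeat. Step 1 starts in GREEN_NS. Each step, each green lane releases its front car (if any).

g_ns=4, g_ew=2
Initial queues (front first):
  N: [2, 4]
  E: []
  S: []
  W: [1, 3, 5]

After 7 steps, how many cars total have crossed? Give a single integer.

Answer: 4

Derivation:
Step 1 [NS]: N:car2-GO,E:wait,S:empty,W:wait | queues: N=1 E=0 S=0 W=3
Step 2 [NS]: N:car4-GO,E:wait,S:empty,W:wait | queues: N=0 E=0 S=0 W=3
Step 3 [NS]: N:empty,E:wait,S:empty,W:wait | queues: N=0 E=0 S=0 W=3
Step 4 [NS]: N:empty,E:wait,S:empty,W:wait | queues: N=0 E=0 S=0 W=3
Step 5 [EW]: N:wait,E:empty,S:wait,W:car1-GO | queues: N=0 E=0 S=0 W=2
Step 6 [EW]: N:wait,E:empty,S:wait,W:car3-GO | queues: N=0 E=0 S=0 W=1
Step 7 [NS]: N:empty,E:wait,S:empty,W:wait | queues: N=0 E=0 S=0 W=1
Cars crossed by step 7: 4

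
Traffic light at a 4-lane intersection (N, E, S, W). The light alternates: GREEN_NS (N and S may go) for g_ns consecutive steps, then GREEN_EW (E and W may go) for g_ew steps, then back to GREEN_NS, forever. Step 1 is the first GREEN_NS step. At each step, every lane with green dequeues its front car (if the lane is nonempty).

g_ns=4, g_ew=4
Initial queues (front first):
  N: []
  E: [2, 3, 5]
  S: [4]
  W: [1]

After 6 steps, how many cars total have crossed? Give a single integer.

Step 1 [NS]: N:empty,E:wait,S:car4-GO,W:wait | queues: N=0 E=3 S=0 W=1
Step 2 [NS]: N:empty,E:wait,S:empty,W:wait | queues: N=0 E=3 S=0 W=1
Step 3 [NS]: N:empty,E:wait,S:empty,W:wait | queues: N=0 E=3 S=0 W=1
Step 4 [NS]: N:empty,E:wait,S:empty,W:wait | queues: N=0 E=3 S=0 W=1
Step 5 [EW]: N:wait,E:car2-GO,S:wait,W:car1-GO | queues: N=0 E=2 S=0 W=0
Step 6 [EW]: N:wait,E:car3-GO,S:wait,W:empty | queues: N=0 E=1 S=0 W=0
Cars crossed by step 6: 4

Answer: 4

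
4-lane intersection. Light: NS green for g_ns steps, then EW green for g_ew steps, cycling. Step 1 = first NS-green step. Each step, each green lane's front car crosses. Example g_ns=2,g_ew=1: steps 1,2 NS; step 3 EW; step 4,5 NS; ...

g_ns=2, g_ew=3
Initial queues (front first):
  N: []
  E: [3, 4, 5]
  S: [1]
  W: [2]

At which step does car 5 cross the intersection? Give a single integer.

Step 1 [NS]: N:empty,E:wait,S:car1-GO,W:wait | queues: N=0 E=3 S=0 W=1
Step 2 [NS]: N:empty,E:wait,S:empty,W:wait | queues: N=0 E=3 S=0 W=1
Step 3 [EW]: N:wait,E:car3-GO,S:wait,W:car2-GO | queues: N=0 E=2 S=0 W=0
Step 4 [EW]: N:wait,E:car4-GO,S:wait,W:empty | queues: N=0 E=1 S=0 W=0
Step 5 [EW]: N:wait,E:car5-GO,S:wait,W:empty | queues: N=0 E=0 S=0 W=0
Car 5 crosses at step 5

5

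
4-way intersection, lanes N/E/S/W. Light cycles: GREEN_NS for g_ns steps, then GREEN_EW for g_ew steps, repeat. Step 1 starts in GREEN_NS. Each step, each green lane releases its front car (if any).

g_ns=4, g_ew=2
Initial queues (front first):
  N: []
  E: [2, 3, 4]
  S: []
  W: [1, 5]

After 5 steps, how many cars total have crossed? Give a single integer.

Step 1 [NS]: N:empty,E:wait,S:empty,W:wait | queues: N=0 E=3 S=0 W=2
Step 2 [NS]: N:empty,E:wait,S:empty,W:wait | queues: N=0 E=3 S=0 W=2
Step 3 [NS]: N:empty,E:wait,S:empty,W:wait | queues: N=0 E=3 S=0 W=2
Step 4 [NS]: N:empty,E:wait,S:empty,W:wait | queues: N=0 E=3 S=0 W=2
Step 5 [EW]: N:wait,E:car2-GO,S:wait,W:car1-GO | queues: N=0 E=2 S=0 W=1
Cars crossed by step 5: 2

Answer: 2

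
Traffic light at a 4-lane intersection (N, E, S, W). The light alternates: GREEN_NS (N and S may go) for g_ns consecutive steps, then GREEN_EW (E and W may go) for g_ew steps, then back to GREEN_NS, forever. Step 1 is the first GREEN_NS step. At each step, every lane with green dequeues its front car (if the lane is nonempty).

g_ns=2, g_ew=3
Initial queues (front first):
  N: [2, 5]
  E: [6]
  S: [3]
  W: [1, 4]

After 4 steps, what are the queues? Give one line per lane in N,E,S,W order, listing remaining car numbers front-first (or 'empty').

Step 1 [NS]: N:car2-GO,E:wait,S:car3-GO,W:wait | queues: N=1 E=1 S=0 W=2
Step 2 [NS]: N:car5-GO,E:wait,S:empty,W:wait | queues: N=0 E=1 S=0 W=2
Step 3 [EW]: N:wait,E:car6-GO,S:wait,W:car1-GO | queues: N=0 E=0 S=0 W=1
Step 4 [EW]: N:wait,E:empty,S:wait,W:car4-GO | queues: N=0 E=0 S=0 W=0

N: empty
E: empty
S: empty
W: empty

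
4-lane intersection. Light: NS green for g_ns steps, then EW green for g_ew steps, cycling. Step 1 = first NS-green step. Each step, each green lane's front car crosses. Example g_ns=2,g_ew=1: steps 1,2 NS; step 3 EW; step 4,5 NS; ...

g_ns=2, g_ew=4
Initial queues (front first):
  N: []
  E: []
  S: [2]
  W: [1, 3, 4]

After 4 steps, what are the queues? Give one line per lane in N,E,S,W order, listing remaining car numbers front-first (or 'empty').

Step 1 [NS]: N:empty,E:wait,S:car2-GO,W:wait | queues: N=0 E=0 S=0 W=3
Step 2 [NS]: N:empty,E:wait,S:empty,W:wait | queues: N=0 E=0 S=0 W=3
Step 3 [EW]: N:wait,E:empty,S:wait,W:car1-GO | queues: N=0 E=0 S=0 W=2
Step 4 [EW]: N:wait,E:empty,S:wait,W:car3-GO | queues: N=0 E=0 S=0 W=1

N: empty
E: empty
S: empty
W: 4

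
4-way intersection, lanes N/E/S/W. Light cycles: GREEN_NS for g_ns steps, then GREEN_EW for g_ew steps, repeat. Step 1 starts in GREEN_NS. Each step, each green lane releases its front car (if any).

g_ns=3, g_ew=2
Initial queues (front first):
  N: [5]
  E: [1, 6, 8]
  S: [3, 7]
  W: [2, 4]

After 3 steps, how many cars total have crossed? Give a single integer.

Step 1 [NS]: N:car5-GO,E:wait,S:car3-GO,W:wait | queues: N=0 E=3 S=1 W=2
Step 2 [NS]: N:empty,E:wait,S:car7-GO,W:wait | queues: N=0 E=3 S=0 W=2
Step 3 [NS]: N:empty,E:wait,S:empty,W:wait | queues: N=0 E=3 S=0 W=2
Cars crossed by step 3: 3

Answer: 3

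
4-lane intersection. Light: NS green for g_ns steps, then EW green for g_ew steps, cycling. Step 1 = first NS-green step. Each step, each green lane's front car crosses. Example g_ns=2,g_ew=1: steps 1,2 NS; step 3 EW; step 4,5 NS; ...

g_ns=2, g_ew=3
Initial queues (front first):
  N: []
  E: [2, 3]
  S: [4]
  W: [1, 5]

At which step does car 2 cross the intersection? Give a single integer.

Step 1 [NS]: N:empty,E:wait,S:car4-GO,W:wait | queues: N=0 E=2 S=0 W=2
Step 2 [NS]: N:empty,E:wait,S:empty,W:wait | queues: N=0 E=2 S=0 W=2
Step 3 [EW]: N:wait,E:car2-GO,S:wait,W:car1-GO | queues: N=0 E=1 S=0 W=1
Step 4 [EW]: N:wait,E:car3-GO,S:wait,W:car5-GO | queues: N=0 E=0 S=0 W=0
Car 2 crosses at step 3

3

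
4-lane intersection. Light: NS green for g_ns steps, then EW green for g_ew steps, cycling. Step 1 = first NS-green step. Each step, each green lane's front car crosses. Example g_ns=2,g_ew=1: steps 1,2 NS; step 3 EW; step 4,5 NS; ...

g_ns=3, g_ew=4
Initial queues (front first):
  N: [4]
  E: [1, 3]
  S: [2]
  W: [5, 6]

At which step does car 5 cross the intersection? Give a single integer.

Step 1 [NS]: N:car4-GO,E:wait,S:car2-GO,W:wait | queues: N=0 E=2 S=0 W=2
Step 2 [NS]: N:empty,E:wait,S:empty,W:wait | queues: N=0 E=2 S=0 W=2
Step 3 [NS]: N:empty,E:wait,S:empty,W:wait | queues: N=0 E=2 S=0 W=2
Step 4 [EW]: N:wait,E:car1-GO,S:wait,W:car5-GO | queues: N=0 E=1 S=0 W=1
Step 5 [EW]: N:wait,E:car3-GO,S:wait,W:car6-GO | queues: N=0 E=0 S=0 W=0
Car 5 crosses at step 4

4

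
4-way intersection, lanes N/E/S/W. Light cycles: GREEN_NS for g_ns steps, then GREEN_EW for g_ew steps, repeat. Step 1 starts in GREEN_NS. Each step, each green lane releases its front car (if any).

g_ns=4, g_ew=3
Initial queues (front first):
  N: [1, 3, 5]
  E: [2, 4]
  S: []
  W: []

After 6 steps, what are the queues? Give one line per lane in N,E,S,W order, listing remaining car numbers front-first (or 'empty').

Step 1 [NS]: N:car1-GO,E:wait,S:empty,W:wait | queues: N=2 E=2 S=0 W=0
Step 2 [NS]: N:car3-GO,E:wait,S:empty,W:wait | queues: N=1 E=2 S=0 W=0
Step 3 [NS]: N:car5-GO,E:wait,S:empty,W:wait | queues: N=0 E=2 S=0 W=0
Step 4 [NS]: N:empty,E:wait,S:empty,W:wait | queues: N=0 E=2 S=0 W=0
Step 5 [EW]: N:wait,E:car2-GO,S:wait,W:empty | queues: N=0 E=1 S=0 W=0
Step 6 [EW]: N:wait,E:car4-GO,S:wait,W:empty | queues: N=0 E=0 S=0 W=0

N: empty
E: empty
S: empty
W: empty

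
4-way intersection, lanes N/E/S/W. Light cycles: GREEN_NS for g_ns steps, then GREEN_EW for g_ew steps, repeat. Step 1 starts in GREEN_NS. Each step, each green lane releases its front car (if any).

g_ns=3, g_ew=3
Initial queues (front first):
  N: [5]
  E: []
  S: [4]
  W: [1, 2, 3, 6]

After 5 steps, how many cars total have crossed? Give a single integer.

Step 1 [NS]: N:car5-GO,E:wait,S:car4-GO,W:wait | queues: N=0 E=0 S=0 W=4
Step 2 [NS]: N:empty,E:wait,S:empty,W:wait | queues: N=0 E=0 S=0 W=4
Step 3 [NS]: N:empty,E:wait,S:empty,W:wait | queues: N=0 E=0 S=0 W=4
Step 4 [EW]: N:wait,E:empty,S:wait,W:car1-GO | queues: N=0 E=0 S=0 W=3
Step 5 [EW]: N:wait,E:empty,S:wait,W:car2-GO | queues: N=0 E=0 S=0 W=2
Cars crossed by step 5: 4

Answer: 4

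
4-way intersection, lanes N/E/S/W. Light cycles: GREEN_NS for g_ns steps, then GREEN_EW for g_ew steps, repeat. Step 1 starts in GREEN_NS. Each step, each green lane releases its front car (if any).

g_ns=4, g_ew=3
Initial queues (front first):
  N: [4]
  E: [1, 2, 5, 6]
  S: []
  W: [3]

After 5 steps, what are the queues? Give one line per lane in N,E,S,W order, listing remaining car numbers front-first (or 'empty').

Step 1 [NS]: N:car4-GO,E:wait,S:empty,W:wait | queues: N=0 E=4 S=0 W=1
Step 2 [NS]: N:empty,E:wait,S:empty,W:wait | queues: N=0 E=4 S=0 W=1
Step 3 [NS]: N:empty,E:wait,S:empty,W:wait | queues: N=0 E=4 S=0 W=1
Step 4 [NS]: N:empty,E:wait,S:empty,W:wait | queues: N=0 E=4 S=0 W=1
Step 5 [EW]: N:wait,E:car1-GO,S:wait,W:car3-GO | queues: N=0 E=3 S=0 W=0

N: empty
E: 2 5 6
S: empty
W: empty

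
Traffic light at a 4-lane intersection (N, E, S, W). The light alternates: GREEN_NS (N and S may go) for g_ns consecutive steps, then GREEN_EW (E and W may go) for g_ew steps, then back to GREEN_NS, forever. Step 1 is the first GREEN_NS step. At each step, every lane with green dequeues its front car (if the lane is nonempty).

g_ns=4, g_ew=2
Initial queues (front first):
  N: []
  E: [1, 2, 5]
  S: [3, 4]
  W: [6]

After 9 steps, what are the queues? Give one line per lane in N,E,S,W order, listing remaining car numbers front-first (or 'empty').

Step 1 [NS]: N:empty,E:wait,S:car3-GO,W:wait | queues: N=0 E=3 S=1 W=1
Step 2 [NS]: N:empty,E:wait,S:car4-GO,W:wait | queues: N=0 E=3 S=0 W=1
Step 3 [NS]: N:empty,E:wait,S:empty,W:wait | queues: N=0 E=3 S=0 W=1
Step 4 [NS]: N:empty,E:wait,S:empty,W:wait | queues: N=0 E=3 S=0 W=1
Step 5 [EW]: N:wait,E:car1-GO,S:wait,W:car6-GO | queues: N=0 E=2 S=0 W=0
Step 6 [EW]: N:wait,E:car2-GO,S:wait,W:empty | queues: N=0 E=1 S=0 W=0
Step 7 [NS]: N:empty,E:wait,S:empty,W:wait | queues: N=0 E=1 S=0 W=0
Step 8 [NS]: N:empty,E:wait,S:empty,W:wait | queues: N=0 E=1 S=0 W=0
Step 9 [NS]: N:empty,E:wait,S:empty,W:wait | queues: N=0 E=1 S=0 W=0

N: empty
E: 5
S: empty
W: empty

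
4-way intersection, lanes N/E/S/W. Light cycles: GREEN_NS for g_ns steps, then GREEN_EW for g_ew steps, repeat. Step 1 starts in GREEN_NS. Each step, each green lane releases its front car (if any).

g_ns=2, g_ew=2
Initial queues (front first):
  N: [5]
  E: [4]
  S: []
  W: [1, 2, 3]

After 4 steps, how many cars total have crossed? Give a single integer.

Step 1 [NS]: N:car5-GO,E:wait,S:empty,W:wait | queues: N=0 E=1 S=0 W=3
Step 2 [NS]: N:empty,E:wait,S:empty,W:wait | queues: N=0 E=1 S=0 W=3
Step 3 [EW]: N:wait,E:car4-GO,S:wait,W:car1-GO | queues: N=0 E=0 S=0 W=2
Step 4 [EW]: N:wait,E:empty,S:wait,W:car2-GO | queues: N=0 E=0 S=0 W=1
Cars crossed by step 4: 4

Answer: 4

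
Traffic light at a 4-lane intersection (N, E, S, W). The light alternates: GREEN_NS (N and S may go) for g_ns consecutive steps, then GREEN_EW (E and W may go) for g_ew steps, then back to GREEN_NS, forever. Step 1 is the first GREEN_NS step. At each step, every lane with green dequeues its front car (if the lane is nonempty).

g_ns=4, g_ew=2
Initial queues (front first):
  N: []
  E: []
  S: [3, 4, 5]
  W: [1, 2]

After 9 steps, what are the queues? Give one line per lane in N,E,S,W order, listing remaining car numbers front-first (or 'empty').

Step 1 [NS]: N:empty,E:wait,S:car3-GO,W:wait | queues: N=0 E=0 S=2 W=2
Step 2 [NS]: N:empty,E:wait,S:car4-GO,W:wait | queues: N=0 E=0 S=1 W=2
Step 3 [NS]: N:empty,E:wait,S:car5-GO,W:wait | queues: N=0 E=0 S=0 W=2
Step 4 [NS]: N:empty,E:wait,S:empty,W:wait | queues: N=0 E=0 S=0 W=2
Step 5 [EW]: N:wait,E:empty,S:wait,W:car1-GO | queues: N=0 E=0 S=0 W=1
Step 6 [EW]: N:wait,E:empty,S:wait,W:car2-GO | queues: N=0 E=0 S=0 W=0

N: empty
E: empty
S: empty
W: empty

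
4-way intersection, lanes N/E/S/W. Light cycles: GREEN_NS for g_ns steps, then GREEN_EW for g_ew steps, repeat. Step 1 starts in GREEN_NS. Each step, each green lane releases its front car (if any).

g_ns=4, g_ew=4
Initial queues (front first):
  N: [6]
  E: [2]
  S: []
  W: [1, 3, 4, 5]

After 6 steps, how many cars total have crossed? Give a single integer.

Answer: 4

Derivation:
Step 1 [NS]: N:car6-GO,E:wait,S:empty,W:wait | queues: N=0 E=1 S=0 W=4
Step 2 [NS]: N:empty,E:wait,S:empty,W:wait | queues: N=0 E=1 S=0 W=4
Step 3 [NS]: N:empty,E:wait,S:empty,W:wait | queues: N=0 E=1 S=0 W=4
Step 4 [NS]: N:empty,E:wait,S:empty,W:wait | queues: N=0 E=1 S=0 W=4
Step 5 [EW]: N:wait,E:car2-GO,S:wait,W:car1-GO | queues: N=0 E=0 S=0 W=3
Step 6 [EW]: N:wait,E:empty,S:wait,W:car3-GO | queues: N=0 E=0 S=0 W=2
Cars crossed by step 6: 4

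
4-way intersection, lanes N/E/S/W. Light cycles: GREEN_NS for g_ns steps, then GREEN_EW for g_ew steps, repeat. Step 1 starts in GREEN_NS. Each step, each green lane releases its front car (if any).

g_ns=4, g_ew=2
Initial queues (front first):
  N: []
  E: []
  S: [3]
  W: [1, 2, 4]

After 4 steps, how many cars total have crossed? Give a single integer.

Step 1 [NS]: N:empty,E:wait,S:car3-GO,W:wait | queues: N=0 E=0 S=0 W=3
Step 2 [NS]: N:empty,E:wait,S:empty,W:wait | queues: N=0 E=0 S=0 W=3
Step 3 [NS]: N:empty,E:wait,S:empty,W:wait | queues: N=0 E=0 S=0 W=3
Step 4 [NS]: N:empty,E:wait,S:empty,W:wait | queues: N=0 E=0 S=0 W=3
Cars crossed by step 4: 1

Answer: 1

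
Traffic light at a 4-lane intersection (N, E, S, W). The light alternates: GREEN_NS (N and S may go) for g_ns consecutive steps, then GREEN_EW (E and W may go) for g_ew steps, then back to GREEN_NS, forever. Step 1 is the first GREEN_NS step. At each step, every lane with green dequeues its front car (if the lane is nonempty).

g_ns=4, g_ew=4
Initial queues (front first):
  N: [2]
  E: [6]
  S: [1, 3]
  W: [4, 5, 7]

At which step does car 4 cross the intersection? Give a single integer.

Step 1 [NS]: N:car2-GO,E:wait,S:car1-GO,W:wait | queues: N=0 E=1 S=1 W=3
Step 2 [NS]: N:empty,E:wait,S:car3-GO,W:wait | queues: N=0 E=1 S=0 W=3
Step 3 [NS]: N:empty,E:wait,S:empty,W:wait | queues: N=0 E=1 S=0 W=3
Step 4 [NS]: N:empty,E:wait,S:empty,W:wait | queues: N=0 E=1 S=0 W=3
Step 5 [EW]: N:wait,E:car6-GO,S:wait,W:car4-GO | queues: N=0 E=0 S=0 W=2
Step 6 [EW]: N:wait,E:empty,S:wait,W:car5-GO | queues: N=0 E=0 S=0 W=1
Step 7 [EW]: N:wait,E:empty,S:wait,W:car7-GO | queues: N=0 E=0 S=0 W=0
Car 4 crosses at step 5

5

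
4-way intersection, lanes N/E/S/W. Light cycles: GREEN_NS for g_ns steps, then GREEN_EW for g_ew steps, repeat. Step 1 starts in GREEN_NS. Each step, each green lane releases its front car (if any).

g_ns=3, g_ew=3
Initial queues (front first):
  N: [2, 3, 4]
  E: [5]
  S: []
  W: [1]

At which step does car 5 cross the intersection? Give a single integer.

Step 1 [NS]: N:car2-GO,E:wait,S:empty,W:wait | queues: N=2 E=1 S=0 W=1
Step 2 [NS]: N:car3-GO,E:wait,S:empty,W:wait | queues: N=1 E=1 S=0 W=1
Step 3 [NS]: N:car4-GO,E:wait,S:empty,W:wait | queues: N=0 E=1 S=0 W=1
Step 4 [EW]: N:wait,E:car5-GO,S:wait,W:car1-GO | queues: N=0 E=0 S=0 W=0
Car 5 crosses at step 4

4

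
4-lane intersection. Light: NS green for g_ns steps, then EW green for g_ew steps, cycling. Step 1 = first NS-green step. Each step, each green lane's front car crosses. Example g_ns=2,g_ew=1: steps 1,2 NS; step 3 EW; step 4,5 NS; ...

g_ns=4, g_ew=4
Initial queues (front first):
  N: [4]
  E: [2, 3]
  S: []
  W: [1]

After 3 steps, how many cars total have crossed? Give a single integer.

Answer: 1

Derivation:
Step 1 [NS]: N:car4-GO,E:wait,S:empty,W:wait | queues: N=0 E=2 S=0 W=1
Step 2 [NS]: N:empty,E:wait,S:empty,W:wait | queues: N=0 E=2 S=0 W=1
Step 3 [NS]: N:empty,E:wait,S:empty,W:wait | queues: N=0 E=2 S=0 W=1
Cars crossed by step 3: 1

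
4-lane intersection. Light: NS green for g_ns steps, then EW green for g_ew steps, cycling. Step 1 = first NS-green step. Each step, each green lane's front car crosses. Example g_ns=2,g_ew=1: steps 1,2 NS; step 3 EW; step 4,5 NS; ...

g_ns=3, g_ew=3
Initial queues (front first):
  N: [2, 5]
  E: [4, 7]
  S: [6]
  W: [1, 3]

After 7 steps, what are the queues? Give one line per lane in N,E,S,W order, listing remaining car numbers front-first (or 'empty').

Step 1 [NS]: N:car2-GO,E:wait,S:car6-GO,W:wait | queues: N=1 E=2 S=0 W=2
Step 2 [NS]: N:car5-GO,E:wait,S:empty,W:wait | queues: N=0 E=2 S=0 W=2
Step 3 [NS]: N:empty,E:wait,S:empty,W:wait | queues: N=0 E=2 S=0 W=2
Step 4 [EW]: N:wait,E:car4-GO,S:wait,W:car1-GO | queues: N=0 E=1 S=0 W=1
Step 5 [EW]: N:wait,E:car7-GO,S:wait,W:car3-GO | queues: N=0 E=0 S=0 W=0

N: empty
E: empty
S: empty
W: empty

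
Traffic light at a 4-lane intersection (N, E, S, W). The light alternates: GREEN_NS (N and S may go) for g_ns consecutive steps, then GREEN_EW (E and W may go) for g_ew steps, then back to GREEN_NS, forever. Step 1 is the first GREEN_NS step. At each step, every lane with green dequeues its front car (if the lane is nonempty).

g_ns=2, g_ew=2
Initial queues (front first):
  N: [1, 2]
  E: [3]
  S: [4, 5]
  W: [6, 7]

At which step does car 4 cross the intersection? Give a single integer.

Step 1 [NS]: N:car1-GO,E:wait,S:car4-GO,W:wait | queues: N=1 E=1 S=1 W=2
Step 2 [NS]: N:car2-GO,E:wait,S:car5-GO,W:wait | queues: N=0 E=1 S=0 W=2
Step 3 [EW]: N:wait,E:car3-GO,S:wait,W:car6-GO | queues: N=0 E=0 S=0 W=1
Step 4 [EW]: N:wait,E:empty,S:wait,W:car7-GO | queues: N=0 E=0 S=0 W=0
Car 4 crosses at step 1

1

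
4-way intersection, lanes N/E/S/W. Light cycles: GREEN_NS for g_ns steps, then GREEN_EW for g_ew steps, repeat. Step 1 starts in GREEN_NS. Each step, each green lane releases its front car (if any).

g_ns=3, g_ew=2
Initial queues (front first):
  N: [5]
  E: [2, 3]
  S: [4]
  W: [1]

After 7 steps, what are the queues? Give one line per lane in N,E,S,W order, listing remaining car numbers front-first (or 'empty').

Step 1 [NS]: N:car5-GO,E:wait,S:car4-GO,W:wait | queues: N=0 E=2 S=0 W=1
Step 2 [NS]: N:empty,E:wait,S:empty,W:wait | queues: N=0 E=2 S=0 W=1
Step 3 [NS]: N:empty,E:wait,S:empty,W:wait | queues: N=0 E=2 S=0 W=1
Step 4 [EW]: N:wait,E:car2-GO,S:wait,W:car1-GO | queues: N=0 E=1 S=0 W=0
Step 5 [EW]: N:wait,E:car3-GO,S:wait,W:empty | queues: N=0 E=0 S=0 W=0

N: empty
E: empty
S: empty
W: empty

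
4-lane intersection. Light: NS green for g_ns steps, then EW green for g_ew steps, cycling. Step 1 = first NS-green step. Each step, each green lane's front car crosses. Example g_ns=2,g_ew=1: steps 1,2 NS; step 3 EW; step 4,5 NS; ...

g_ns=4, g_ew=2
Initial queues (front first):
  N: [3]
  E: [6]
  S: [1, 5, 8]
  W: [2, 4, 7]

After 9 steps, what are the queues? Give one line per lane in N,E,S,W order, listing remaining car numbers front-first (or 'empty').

Step 1 [NS]: N:car3-GO,E:wait,S:car1-GO,W:wait | queues: N=0 E=1 S=2 W=3
Step 2 [NS]: N:empty,E:wait,S:car5-GO,W:wait | queues: N=0 E=1 S=1 W=3
Step 3 [NS]: N:empty,E:wait,S:car8-GO,W:wait | queues: N=0 E=1 S=0 W=3
Step 4 [NS]: N:empty,E:wait,S:empty,W:wait | queues: N=0 E=1 S=0 W=3
Step 5 [EW]: N:wait,E:car6-GO,S:wait,W:car2-GO | queues: N=0 E=0 S=0 W=2
Step 6 [EW]: N:wait,E:empty,S:wait,W:car4-GO | queues: N=0 E=0 S=0 W=1
Step 7 [NS]: N:empty,E:wait,S:empty,W:wait | queues: N=0 E=0 S=0 W=1
Step 8 [NS]: N:empty,E:wait,S:empty,W:wait | queues: N=0 E=0 S=0 W=1
Step 9 [NS]: N:empty,E:wait,S:empty,W:wait | queues: N=0 E=0 S=0 W=1

N: empty
E: empty
S: empty
W: 7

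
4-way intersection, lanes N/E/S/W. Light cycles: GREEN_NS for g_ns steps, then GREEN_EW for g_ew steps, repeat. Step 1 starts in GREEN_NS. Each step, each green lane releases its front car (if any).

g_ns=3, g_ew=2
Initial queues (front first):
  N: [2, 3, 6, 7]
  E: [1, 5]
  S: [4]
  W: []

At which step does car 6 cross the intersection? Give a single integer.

Step 1 [NS]: N:car2-GO,E:wait,S:car4-GO,W:wait | queues: N=3 E=2 S=0 W=0
Step 2 [NS]: N:car3-GO,E:wait,S:empty,W:wait | queues: N=2 E=2 S=0 W=0
Step 3 [NS]: N:car6-GO,E:wait,S:empty,W:wait | queues: N=1 E=2 S=0 W=0
Step 4 [EW]: N:wait,E:car1-GO,S:wait,W:empty | queues: N=1 E=1 S=0 W=0
Step 5 [EW]: N:wait,E:car5-GO,S:wait,W:empty | queues: N=1 E=0 S=0 W=0
Step 6 [NS]: N:car7-GO,E:wait,S:empty,W:wait | queues: N=0 E=0 S=0 W=0
Car 6 crosses at step 3

3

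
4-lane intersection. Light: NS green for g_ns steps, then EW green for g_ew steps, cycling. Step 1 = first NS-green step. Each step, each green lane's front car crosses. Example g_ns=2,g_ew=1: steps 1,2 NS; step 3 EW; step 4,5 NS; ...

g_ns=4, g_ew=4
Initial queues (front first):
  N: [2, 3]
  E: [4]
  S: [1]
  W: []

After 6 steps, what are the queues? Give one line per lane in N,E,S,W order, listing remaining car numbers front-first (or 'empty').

Step 1 [NS]: N:car2-GO,E:wait,S:car1-GO,W:wait | queues: N=1 E=1 S=0 W=0
Step 2 [NS]: N:car3-GO,E:wait,S:empty,W:wait | queues: N=0 E=1 S=0 W=0
Step 3 [NS]: N:empty,E:wait,S:empty,W:wait | queues: N=0 E=1 S=0 W=0
Step 4 [NS]: N:empty,E:wait,S:empty,W:wait | queues: N=0 E=1 S=0 W=0
Step 5 [EW]: N:wait,E:car4-GO,S:wait,W:empty | queues: N=0 E=0 S=0 W=0

N: empty
E: empty
S: empty
W: empty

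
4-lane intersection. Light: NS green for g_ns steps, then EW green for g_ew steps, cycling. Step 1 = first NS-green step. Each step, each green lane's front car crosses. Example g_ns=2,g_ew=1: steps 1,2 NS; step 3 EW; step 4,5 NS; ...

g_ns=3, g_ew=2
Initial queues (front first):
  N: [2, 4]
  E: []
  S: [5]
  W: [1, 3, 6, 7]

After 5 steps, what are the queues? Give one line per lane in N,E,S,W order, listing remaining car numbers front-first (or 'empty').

Step 1 [NS]: N:car2-GO,E:wait,S:car5-GO,W:wait | queues: N=1 E=0 S=0 W=4
Step 2 [NS]: N:car4-GO,E:wait,S:empty,W:wait | queues: N=0 E=0 S=0 W=4
Step 3 [NS]: N:empty,E:wait,S:empty,W:wait | queues: N=0 E=0 S=0 W=4
Step 4 [EW]: N:wait,E:empty,S:wait,W:car1-GO | queues: N=0 E=0 S=0 W=3
Step 5 [EW]: N:wait,E:empty,S:wait,W:car3-GO | queues: N=0 E=0 S=0 W=2

N: empty
E: empty
S: empty
W: 6 7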